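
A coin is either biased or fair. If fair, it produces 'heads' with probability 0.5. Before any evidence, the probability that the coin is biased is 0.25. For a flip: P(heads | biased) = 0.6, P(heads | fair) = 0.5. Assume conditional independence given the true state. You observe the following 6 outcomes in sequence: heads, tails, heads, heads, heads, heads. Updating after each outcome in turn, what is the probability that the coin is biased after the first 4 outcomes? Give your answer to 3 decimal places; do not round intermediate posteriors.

0.315

After 'heads': P(biased) = 0.6·0.2500 / (0.6·0.2500 + 0.5·0.7500) ≈ 0.2857
After 'tails': P(biased) = 0.4·0.2857 / (0.4·0.2857 + 0.5·0.7143) ≈ 0.2424
After 'heads': P(biased) = 0.6·0.2424 / (0.6·0.2424 + 0.5·0.7576) ≈ 0.2775
After 'heads': P(biased) = 0.6·0.2775 / (0.6·0.2775 + 0.5·0.7225) ≈ 0.3154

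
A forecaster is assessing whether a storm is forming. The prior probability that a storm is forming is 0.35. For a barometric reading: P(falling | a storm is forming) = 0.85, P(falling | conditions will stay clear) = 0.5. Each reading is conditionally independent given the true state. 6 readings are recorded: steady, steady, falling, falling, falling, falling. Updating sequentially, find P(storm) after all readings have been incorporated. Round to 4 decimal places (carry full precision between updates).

0.2881

After 'steady': P(storm) = 0.15·0.3500 / (0.15·0.3500 + 0.5·0.6500) ≈ 0.1391
After 'steady': P(storm) = 0.15·0.1391 / (0.15·0.1391 + 0.5·0.8609) ≈ 0.0462
After 'falling': P(storm) = 0.85·0.0462 / (0.85·0.0462 + 0.5·0.9538) ≈ 0.0761
After 'falling': P(storm) = 0.85·0.0761 / (0.85·0.0761 + 0.5·0.9239) ≈ 0.1228
After 'falling': P(storm) = 0.85·0.1228 / (0.85·0.1228 + 0.5·0.8772) ≈ 0.1923
After 'falling': P(storm) = 0.85·0.1923 / (0.85·0.1923 + 0.5·0.8077) ≈ 0.2881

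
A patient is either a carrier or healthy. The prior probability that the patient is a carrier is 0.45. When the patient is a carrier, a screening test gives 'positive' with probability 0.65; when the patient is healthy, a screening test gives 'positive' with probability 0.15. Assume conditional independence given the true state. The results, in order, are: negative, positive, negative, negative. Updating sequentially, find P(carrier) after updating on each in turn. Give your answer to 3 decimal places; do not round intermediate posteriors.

After 'negative': P(carrier) = 0.35·0.4500 / (0.35·0.4500 + 0.85·0.5500) ≈ 0.2520
After 'positive': P(carrier) = 0.65·0.2520 / (0.65·0.2520 + 0.15·0.7480) ≈ 0.5935
After 'negative': P(carrier) = 0.35·0.5935 / (0.35·0.5935 + 0.85·0.4065) ≈ 0.3754
After 'negative': P(carrier) = 0.35·0.3754 / (0.35·0.3754 + 0.85·0.6246) ≈ 0.1984

0.198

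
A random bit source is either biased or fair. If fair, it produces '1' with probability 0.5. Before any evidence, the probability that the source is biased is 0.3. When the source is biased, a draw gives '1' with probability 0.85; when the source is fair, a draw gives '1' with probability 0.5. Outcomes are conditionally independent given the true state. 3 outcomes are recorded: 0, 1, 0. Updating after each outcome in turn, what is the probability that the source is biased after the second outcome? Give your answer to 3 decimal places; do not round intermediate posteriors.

Apply Bayes' rule sequentially, carrying P(biased) forward.
After '0': P(biased) = 0.15·0.3000 / (0.15·0.3000 + 0.5·0.7000) ≈ 0.1139
After '1': P(biased) = 0.85·0.1139 / (0.85·0.1139 + 0.5·0.8861) ≈ 0.1794

0.179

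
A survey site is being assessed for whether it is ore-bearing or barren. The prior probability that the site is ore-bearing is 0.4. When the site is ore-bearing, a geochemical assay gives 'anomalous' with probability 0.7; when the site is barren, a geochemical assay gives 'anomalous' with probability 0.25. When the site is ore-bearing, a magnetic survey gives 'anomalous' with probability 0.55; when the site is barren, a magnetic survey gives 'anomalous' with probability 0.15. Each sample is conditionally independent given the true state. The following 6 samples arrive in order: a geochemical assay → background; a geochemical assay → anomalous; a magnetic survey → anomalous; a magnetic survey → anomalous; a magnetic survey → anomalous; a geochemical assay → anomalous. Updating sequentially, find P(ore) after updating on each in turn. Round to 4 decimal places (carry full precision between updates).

After a geochemical assay='background': P(ore) = 0.3·0.4000 / (0.3·0.4000 + 0.75·0.6000) ≈ 0.2105
After a geochemical assay='anomalous': P(ore) = 0.7·0.2105 / (0.7·0.2105 + 0.25·0.7895) ≈ 0.4275
After a magnetic survey='anomalous': P(ore) = 0.55·0.4275 / (0.55·0.4275 + 0.15·0.5725) ≈ 0.7325
After a magnetic survey='anomalous': P(ore) = 0.55·0.7325 / (0.55·0.7325 + 0.15·0.2675) ≈ 0.9094
After a magnetic survey='anomalous': P(ore) = 0.55·0.9094 / (0.55·0.9094 + 0.15·0.0906) ≈ 0.9736
After a geochemical assay='anomalous': P(ore) = 0.7·0.9736 / (0.7·0.9736 + 0.25·0.0264) ≈ 0.9904

0.9904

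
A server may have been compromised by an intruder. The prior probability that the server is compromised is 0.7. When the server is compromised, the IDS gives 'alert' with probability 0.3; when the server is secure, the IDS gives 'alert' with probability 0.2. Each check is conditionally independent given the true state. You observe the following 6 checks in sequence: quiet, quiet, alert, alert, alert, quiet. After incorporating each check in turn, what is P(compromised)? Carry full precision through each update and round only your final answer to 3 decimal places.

Apply Bayes' rule sequentially, carrying P(compromised) forward.
After 'quiet': P(compromised) = 0.7·0.7000 / (0.7·0.7000 + 0.8·0.3000) ≈ 0.6712
After 'quiet': P(compromised) = 0.7·0.6712 / (0.7·0.6712 + 0.8·0.3288) ≈ 0.6411
After 'alert': P(compromised) = 0.3·0.6411 / (0.3·0.6411 + 0.2·0.3589) ≈ 0.7282
After 'alert': P(compromised) = 0.3·0.7282 / (0.3·0.7282 + 0.2·0.2718) ≈ 0.8008
After 'alert': P(compromised) = 0.3·0.8008 / (0.3·0.8008 + 0.2·0.1992) ≈ 0.8577
After 'quiet': P(compromised) = 0.7·0.8577 / (0.7·0.8577 + 0.8·0.1423) ≈ 0.8407

0.841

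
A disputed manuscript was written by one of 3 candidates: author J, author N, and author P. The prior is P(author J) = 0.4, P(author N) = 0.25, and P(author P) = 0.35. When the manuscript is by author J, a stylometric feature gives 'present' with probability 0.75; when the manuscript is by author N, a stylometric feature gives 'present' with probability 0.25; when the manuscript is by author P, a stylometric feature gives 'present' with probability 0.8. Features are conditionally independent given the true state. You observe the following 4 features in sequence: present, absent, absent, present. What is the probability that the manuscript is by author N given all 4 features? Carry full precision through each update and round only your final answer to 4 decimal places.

Apply Bayes' rule sequentially, carrying P(author N) forward.
After 'present': normaliser = 0.75·0.4000 + 0.25·0.2500 + 0.8·0.3500; P(author J) ≈ 0.4669, P(author N) ≈ 0.0973, P(author P) ≈ 0.4358
After 'absent': normaliser = 0.25·0.4669 + 0.75·0.0973 + 0.2·0.4358; P(author J) ≈ 0.4216, P(author N) ≈ 0.2635, P(author P) ≈ 0.3148
After 'absent': normaliser = 0.25·0.4216 + 0.75·0.2635 + 0.2·0.3148; P(author J) ≈ 0.2880, P(author N) ≈ 0.5400, P(author P) ≈ 0.1720
After 'present': normaliser = 0.75·0.2880 + 0.25·0.5400 + 0.8·0.1720; P(author J) ≈ 0.4421, P(author N) ≈ 0.2763, P(author P) ≈ 0.2817

0.2763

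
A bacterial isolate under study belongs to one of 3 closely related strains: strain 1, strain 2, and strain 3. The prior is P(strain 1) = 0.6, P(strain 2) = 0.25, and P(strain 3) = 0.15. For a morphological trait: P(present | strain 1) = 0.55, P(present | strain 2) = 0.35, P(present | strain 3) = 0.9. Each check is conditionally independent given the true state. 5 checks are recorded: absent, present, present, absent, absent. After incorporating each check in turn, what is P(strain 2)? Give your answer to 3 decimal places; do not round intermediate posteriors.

After 'absent': normaliser = 0.45·0.6000 + 0.65·0.2500 + 0.1·0.1500; P(strain 1) ≈ 0.6034, P(strain 2) ≈ 0.3631, P(strain 3) ≈ 0.0335
After 'present': normaliser = 0.55·0.6034 + 0.35·0.3631 + 0.9·0.0335; P(strain 1) ≈ 0.6785, P(strain 2) ≈ 0.2599, P(strain 3) ≈ 0.0617
After 'present': normaliser = 0.55·0.6785 + 0.35·0.2599 + 0.9·0.0617; P(strain 1) ≈ 0.7181, P(strain 2) ≈ 0.1750, P(strain 3) ≈ 0.1068
After 'absent': normaliser = 0.45·0.7181 + 0.65·0.1750 + 0.1·0.1068; P(strain 1) ≈ 0.7220, P(strain 2) ≈ 0.2542, P(strain 3) ≈ 0.0239
After 'absent': normaliser = 0.45·0.7220 + 0.65·0.2542 + 0.1·0.0239; P(strain 1) ≈ 0.6597, P(strain 2) ≈ 0.3355, P(strain 3) ≈ 0.0048

0.335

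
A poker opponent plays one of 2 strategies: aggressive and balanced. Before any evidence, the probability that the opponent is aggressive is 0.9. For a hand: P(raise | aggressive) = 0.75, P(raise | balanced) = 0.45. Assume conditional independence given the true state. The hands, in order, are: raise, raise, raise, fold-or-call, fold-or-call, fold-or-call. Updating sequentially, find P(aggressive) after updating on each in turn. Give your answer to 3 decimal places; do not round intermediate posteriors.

After 'raise': P(aggressive) = 0.75·0.9000 / (0.75·0.9000 + 0.45·0.1000) ≈ 0.9375
After 'raise': P(aggressive) = 0.75·0.9375 / (0.75·0.9375 + 0.45·0.0625) ≈ 0.9615
After 'raise': P(aggressive) = 0.75·0.9615 / (0.75·0.9615 + 0.45·0.0385) ≈ 0.9766
After 'fold-or-call': P(aggressive) = 0.25·0.9766 / (0.25·0.9766 + 0.55·0.0234) ≈ 0.9498
After 'fold-or-call': P(aggressive) = 0.25·0.9498 / (0.25·0.9498 + 0.55·0.0502) ≈ 0.8959
After 'fold-or-call': P(aggressive) = 0.25·0.8959 / (0.25·0.8959 + 0.55·0.1041) ≈ 0.7965

0.796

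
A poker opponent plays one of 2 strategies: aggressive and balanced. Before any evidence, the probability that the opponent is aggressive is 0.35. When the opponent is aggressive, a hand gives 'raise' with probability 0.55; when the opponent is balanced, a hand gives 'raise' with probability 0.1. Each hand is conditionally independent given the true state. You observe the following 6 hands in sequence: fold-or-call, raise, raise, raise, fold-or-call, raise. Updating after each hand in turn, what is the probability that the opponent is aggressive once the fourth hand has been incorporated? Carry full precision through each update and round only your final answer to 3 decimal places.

0.978

After 'fold-or-call': P(aggressive) = 0.45·0.3500 / (0.45·0.3500 + 0.9·0.6500) ≈ 0.2121
After 'raise': P(aggressive) = 0.55·0.2121 / (0.55·0.2121 + 0.1·0.7879) ≈ 0.5969
After 'raise': P(aggressive) = 0.55·0.5969 / (0.55·0.5969 + 0.1·0.4031) ≈ 0.8906
After 'raise': P(aggressive) = 0.55·0.8906 / (0.55·0.8906 + 0.1·0.1094) ≈ 0.9782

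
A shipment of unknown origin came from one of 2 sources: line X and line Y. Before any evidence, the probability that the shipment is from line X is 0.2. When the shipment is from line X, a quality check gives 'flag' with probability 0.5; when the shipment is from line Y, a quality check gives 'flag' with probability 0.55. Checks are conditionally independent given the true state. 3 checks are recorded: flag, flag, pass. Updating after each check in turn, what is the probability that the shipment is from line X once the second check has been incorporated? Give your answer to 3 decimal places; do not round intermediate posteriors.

After 'flag': P(line X) = 0.5·0.2000 / (0.5·0.2000 + 0.55·0.8000) ≈ 0.1852
After 'flag': P(line X) = 0.5·0.1852 / (0.5·0.1852 + 0.55·0.8148) ≈ 0.1712

0.171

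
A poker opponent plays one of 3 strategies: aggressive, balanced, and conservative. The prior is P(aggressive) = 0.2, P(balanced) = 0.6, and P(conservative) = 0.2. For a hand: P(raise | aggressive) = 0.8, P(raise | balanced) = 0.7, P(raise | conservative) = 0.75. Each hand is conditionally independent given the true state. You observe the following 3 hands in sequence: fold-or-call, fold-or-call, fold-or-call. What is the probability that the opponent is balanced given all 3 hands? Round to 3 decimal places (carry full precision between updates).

After 'fold-or-call': normaliser = 0.2·0.2000 + 0.3·0.6000 + 0.25·0.2000; P(aggressive) ≈ 0.1481, P(balanced) ≈ 0.6667, P(conservative) ≈ 0.1852
After 'fold-or-call': normaliser = 0.2·0.1481 + 0.3·0.6667 + 0.25·0.1852; P(aggressive) ≈ 0.1074, P(balanced) ≈ 0.7248, P(conservative) ≈ 0.1678
After 'fold-or-call': normaliser = 0.2·0.1074 + 0.3·0.7248 + 0.25·0.1678; P(aggressive) ≈ 0.0765, P(balanced) ≈ 0.7742, P(conservative) ≈ 0.1493

0.774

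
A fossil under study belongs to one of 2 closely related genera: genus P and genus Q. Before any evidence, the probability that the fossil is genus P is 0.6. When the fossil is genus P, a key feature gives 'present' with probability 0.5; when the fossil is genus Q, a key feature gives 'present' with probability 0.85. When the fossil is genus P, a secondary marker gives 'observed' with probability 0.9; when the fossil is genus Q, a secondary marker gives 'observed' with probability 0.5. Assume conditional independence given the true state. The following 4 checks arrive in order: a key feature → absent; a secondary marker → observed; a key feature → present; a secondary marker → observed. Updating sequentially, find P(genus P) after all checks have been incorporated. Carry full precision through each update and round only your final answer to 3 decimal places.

After a key feature='absent': P(genus P) = 0.5·0.6000 / (0.5·0.6000 + 0.15·0.4000) ≈ 0.8333
After a secondary marker='observed': P(genus P) = 0.9·0.8333 / (0.9·0.8333 + 0.5·0.1667) ≈ 0.9000
After a key feature='present': P(genus P) = 0.5·0.9000 / (0.5·0.9000 + 0.85·0.1000) ≈ 0.8411
After a secondary marker='observed': P(genus P) = 0.9·0.8411 / (0.9·0.8411 + 0.5·0.1589) ≈ 0.9050

0.905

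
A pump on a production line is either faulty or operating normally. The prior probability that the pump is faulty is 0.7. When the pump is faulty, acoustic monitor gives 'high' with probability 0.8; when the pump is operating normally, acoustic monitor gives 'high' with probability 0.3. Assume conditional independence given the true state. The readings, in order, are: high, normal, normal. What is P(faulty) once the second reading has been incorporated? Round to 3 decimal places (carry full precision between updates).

After 'high': P(faulty) = 0.8·0.7000 / (0.8·0.7000 + 0.3·0.3000) ≈ 0.8615
After 'normal': P(faulty) = 0.2·0.8615 / (0.2·0.8615 + 0.7·0.1385) ≈ 0.6400

0.640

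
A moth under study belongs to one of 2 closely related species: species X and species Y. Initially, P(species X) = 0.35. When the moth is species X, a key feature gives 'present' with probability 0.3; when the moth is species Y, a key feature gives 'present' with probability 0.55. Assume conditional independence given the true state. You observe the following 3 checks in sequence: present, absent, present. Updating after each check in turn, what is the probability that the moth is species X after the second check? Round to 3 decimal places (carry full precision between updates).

0.314

After 'present': P(species X) = 0.3·0.3500 / (0.3·0.3500 + 0.55·0.6500) ≈ 0.2270
After 'absent': P(species X) = 0.7·0.2270 / (0.7·0.2270 + 0.45·0.7730) ≈ 0.3136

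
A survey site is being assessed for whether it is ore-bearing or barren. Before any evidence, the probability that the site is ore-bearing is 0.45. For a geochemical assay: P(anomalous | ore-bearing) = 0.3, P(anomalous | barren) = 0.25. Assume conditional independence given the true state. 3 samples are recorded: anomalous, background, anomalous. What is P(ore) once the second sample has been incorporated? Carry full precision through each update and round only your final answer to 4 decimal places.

0.4782

Each posterior becomes the prior for the next update.
After 'anomalous': P(ore) = 0.3·0.4500 / (0.3·0.4500 + 0.25·0.5500) ≈ 0.4954
After 'background': P(ore) = 0.7·0.4954 / (0.7·0.4954 + 0.75·0.5046) ≈ 0.4782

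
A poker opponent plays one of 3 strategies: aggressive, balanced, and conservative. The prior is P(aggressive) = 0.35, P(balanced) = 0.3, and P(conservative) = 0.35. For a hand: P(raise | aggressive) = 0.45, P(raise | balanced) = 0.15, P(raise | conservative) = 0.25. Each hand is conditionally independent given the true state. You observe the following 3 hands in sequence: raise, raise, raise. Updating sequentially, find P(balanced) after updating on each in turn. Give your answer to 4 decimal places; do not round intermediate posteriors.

0.0264

Each posterior becomes the prior for the next update.
After 'raise': normaliser = 0.45·0.3500 + 0.15·0.3000 + 0.25·0.3500; P(aggressive) ≈ 0.5431, P(balanced) ≈ 0.1552, P(conservative) ≈ 0.3017
After 'raise': normaliser = 0.45·0.5431 + 0.15·0.1552 + 0.25·0.3017; P(aggressive) ≈ 0.7123, P(balanced) ≈ 0.0678, P(conservative) ≈ 0.2198
After 'raise': normaliser = 0.45·0.7123 + 0.15·0.0678 + 0.25·0.2198; P(aggressive) ≈ 0.8311, P(balanced) ≈ 0.0264, P(conservative) ≈ 0.1425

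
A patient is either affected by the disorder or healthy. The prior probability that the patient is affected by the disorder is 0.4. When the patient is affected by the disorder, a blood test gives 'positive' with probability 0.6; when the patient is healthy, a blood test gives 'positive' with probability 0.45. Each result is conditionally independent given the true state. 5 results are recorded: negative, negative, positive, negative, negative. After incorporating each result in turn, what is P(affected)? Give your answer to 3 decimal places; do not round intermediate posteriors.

0.199

Each posterior becomes the prior for the next update.
After 'negative': P(affected) = 0.4·0.4000 / (0.4·0.4000 + 0.55·0.6000) ≈ 0.3265
After 'negative': P(affected) = 0.4·0.3265 / (0.4·0.3265 + 0.55·0.6735) ≈ 0.2607
After 'positive': P(affected) = 0.6·0.2607 / (0.6·0.2607 + 0.45·0.7393) ≈ 0.3198
After 'negative': P(affected) = 0.4·0.3198 / (0.4·0.3198 + 0.55·0.6802) ≈ 0.2548
After 'negative': P(affected) = 0.4·0.2548 / (0.4·0.2548 + 0.55·0.7452) ≈ 0.1992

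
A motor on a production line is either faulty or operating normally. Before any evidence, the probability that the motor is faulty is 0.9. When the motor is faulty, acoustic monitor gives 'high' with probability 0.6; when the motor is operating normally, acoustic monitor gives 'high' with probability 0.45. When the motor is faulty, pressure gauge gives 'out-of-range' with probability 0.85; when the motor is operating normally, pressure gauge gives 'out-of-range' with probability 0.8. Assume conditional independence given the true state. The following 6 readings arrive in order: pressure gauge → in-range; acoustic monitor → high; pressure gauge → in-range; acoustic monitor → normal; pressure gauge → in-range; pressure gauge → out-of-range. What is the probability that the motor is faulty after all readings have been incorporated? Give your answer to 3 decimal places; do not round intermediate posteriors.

0.796

Apply Bayes' rule sequentially, carrying P(faulty) forward.
After pressure gauge='in-range': P(faulty) = 0.15·0.9000 / (0.15·0.9000 + 0.2·0.1000) ≈ 0.8710
After acoustic monitor='high': P(faulty) = 0.6·0.8710 / (0.6·0.8710 + 0.45·0.1290) ≈ 0.9000
After pressure gauge='in-range': P(faulty) = 0.15·0.9000 / (0.15·0.9000 + 0.2·0.1000) ≈ 0.8710
After acoustic monitor='normal': P(faulty) = 0.4·0.8710 / (0.4·0.8710 + 0.55·0.1290) ≈ 0.8308
After pressure gauge='in-range': P(faulty) = 0.15·0.8308 / (0.15·0.8308 + 0.2·0.1692) ≈ 0.7864
After pressure gauge='out-of-range': P(faulty) = 0.85·0.7864 / (0.85·0.7864 + 0.8·0.2136) ≈ 0.7964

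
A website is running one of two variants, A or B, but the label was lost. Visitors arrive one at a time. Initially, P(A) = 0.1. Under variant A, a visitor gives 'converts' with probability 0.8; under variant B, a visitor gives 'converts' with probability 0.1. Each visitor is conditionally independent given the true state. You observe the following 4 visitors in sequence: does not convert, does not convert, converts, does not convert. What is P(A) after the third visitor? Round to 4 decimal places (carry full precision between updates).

Each posterior becomes the prior for the next update.
After 'does not convert': P(A) = 0.2·0.1000 / (0.2·0.1000 + 0.9·0.9000) ≈ 0.0241
After 'does not convert': P(A) = 0.2·0.0241 / (0.2·0.0241 + 0.9·0.9759) ≈ 0.0055
After 'converts': P(A) = 0.8·0.0055 / (0.8·0.0055 + 0.1·0.9945) ≈ 0.0420

0.0420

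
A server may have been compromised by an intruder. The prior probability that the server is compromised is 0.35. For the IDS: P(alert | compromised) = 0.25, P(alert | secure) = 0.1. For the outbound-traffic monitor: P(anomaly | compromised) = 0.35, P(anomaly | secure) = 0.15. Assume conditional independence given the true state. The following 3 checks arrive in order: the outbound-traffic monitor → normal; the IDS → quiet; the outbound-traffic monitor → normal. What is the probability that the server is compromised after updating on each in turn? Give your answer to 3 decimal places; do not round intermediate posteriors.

0.208

After the outbound-traffic monitor='normal': P(compromised) = 0.65·0.3500 / (0.65·0.3500 + 0.85·0.6500) ≈ 0.2917
After the IDS='quiet': P(compromised) = 0.75·0.2917 / (0.75·0.2917 + 0.9·0.7083) ≈ 0.2555
After the outbound-traffic monitor='normal': P(compromised) = 0.65·0.2555 / (0.65·0.2555 + 0.85·0.7445) ≈ 0.2079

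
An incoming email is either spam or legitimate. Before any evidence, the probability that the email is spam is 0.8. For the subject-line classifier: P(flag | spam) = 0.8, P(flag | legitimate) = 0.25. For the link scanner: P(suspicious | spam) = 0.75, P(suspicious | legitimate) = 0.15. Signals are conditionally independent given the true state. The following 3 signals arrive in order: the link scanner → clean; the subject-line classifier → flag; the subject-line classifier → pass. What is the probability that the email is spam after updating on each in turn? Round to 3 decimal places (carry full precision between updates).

Apply Bayes' rule sequentially, carrying P(spam) forward.
After the link scanner='clean': P(spam) = 0.25·0.8000 / (0.25·0.8000 + 0.85·0.2000) ≈ 0.5405
After the subject-line classifier='flag': P(spam) = 0.8·0.5405 / (0.8·0.5405 + 0.25·0.4595) ≈ 0.7901
After the subject-line classifier='pass': P(spam) = 0.2·0.7901 / (0.2·0.7901 + 0.75·0.2099) ≈ 0.5010

0.501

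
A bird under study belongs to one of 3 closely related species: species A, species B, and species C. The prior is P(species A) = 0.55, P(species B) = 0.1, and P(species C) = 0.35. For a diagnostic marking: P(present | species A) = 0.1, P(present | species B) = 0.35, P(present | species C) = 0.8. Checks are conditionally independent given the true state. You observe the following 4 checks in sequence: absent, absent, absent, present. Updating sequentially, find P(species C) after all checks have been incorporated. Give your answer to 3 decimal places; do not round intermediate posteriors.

0.043

After 'absent': normaliser = 0.9·0.5500 + 0.65·0.1000 + 0.2·0.3500; P(species A) ≈ 0.7857, P(species B) ≈ 0.1032, P(species C) ≈ 0.1111
After 'absent': normaliser = 0.9·0.7857 + 0.65·0.1032 + 0.2·0.1111; P(species A) ≈ 0.8879, P(species B) ≈ 0.0842, P(species C) ≈ 0.0279
After 'absent': normaliser = 0.9·0.8879 + 0.65·0.0842 + 0.2·0.0279; P(species A) ≈ 0.9298, P(species B) ≈ 0.0637, P(species C) ≈ 0.0065
After 'present': normaliser = 0.1·0.9298 + 0.35·0.0637 + 0.8·0.0065; P(species A) ≈ 0.7718, P(species B) ≈ 0.1850, P(species C) ≈ 0.0431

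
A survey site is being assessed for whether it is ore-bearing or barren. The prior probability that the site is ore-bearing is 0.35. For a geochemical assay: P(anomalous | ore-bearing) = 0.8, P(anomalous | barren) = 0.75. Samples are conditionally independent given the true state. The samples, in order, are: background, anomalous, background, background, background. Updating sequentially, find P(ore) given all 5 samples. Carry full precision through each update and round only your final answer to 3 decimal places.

0.190

Apply Bayes' rule sequentially, carrying P(ore) forward.
After 'background': P(ore) = 0.2·0.3500 / (0.2·0.3500 + 0.25·0.6500) ≈ 0.3011
After 'anomalous': P(ore) = 0.8·0.3011 / (0.8·0.3011 + 0.75·0.6989) ≈ 0.3148
After 'background': P(ore) = 0.2·0.3148 / (0.2·0.3148 + 0.25·0.6852) ≈ 0.2688
After 'background': P(ore) = 0.2·0.2688 / (0.2·0.2688 + 0.25·0.7312) ≈ 0.2272
After 'background': P(ore) = 0.2·0.2272 / (0.2·0.2272 + 0.25·0.7728) ≈ 0.1905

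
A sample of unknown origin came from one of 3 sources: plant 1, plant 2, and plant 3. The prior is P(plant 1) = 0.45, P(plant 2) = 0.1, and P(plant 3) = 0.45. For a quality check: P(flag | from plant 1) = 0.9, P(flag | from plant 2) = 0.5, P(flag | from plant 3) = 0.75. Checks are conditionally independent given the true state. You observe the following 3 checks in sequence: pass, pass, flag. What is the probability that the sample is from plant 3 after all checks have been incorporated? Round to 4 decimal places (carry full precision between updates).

After 'pass': normaliser = 0.1·0.4500 + 0.5·0.1000 + 0.25·0.4500; P(plant 1) ≈ 0.2169, P(plant 2) ≈ 0.2410, P(plant 3) ≈ 0.5422
After 'pass': normaliser = 0.1·0.2169 + 0.5·0.2410 + 0.25·0.5422; P(plant 1) ≈ 0.0781, P(plant 2) ≈ 0.4338, P(plant 3) ≈ 0.4881
After 'flag': normaliser = 0.9·0.0781 + 0.5·0.4338 + 0.75·0.4881; P(plant 1) ≈ 0.1076, P(plant 2) ≈ 0.3321, P(plant 3) ≈ 0.5604

0.5604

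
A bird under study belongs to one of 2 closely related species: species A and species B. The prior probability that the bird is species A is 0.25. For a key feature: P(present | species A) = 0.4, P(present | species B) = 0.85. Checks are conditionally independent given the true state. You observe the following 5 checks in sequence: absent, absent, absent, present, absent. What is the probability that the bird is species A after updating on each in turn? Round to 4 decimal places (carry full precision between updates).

0.9757

Apply Bayes' rule sequentially, carrying P(species A) forward.
After 'absent': P(species A) = 0.6·0.2500 / (0.6·0.2500 + 0.15·0.7500) ≈ 0.5714
After 'absent': P(species A) = 0.6·0.5714 / (0.6·0.5714 + 0.15·0.4286) ≈ 0.8421
After 'absent': P(species A) = 0.6·0.8421 / (0.6·0.8421 + 0.15·0.1579) ≈ 0.9552
After 'present': P(species A) = 0.4·0.9552 / (0.4·0.9552 + 0.85·0.0448) ≈ 0.9094
After 'absent': P(species A) = 0.6·0.9094 / (0.6·0.9094 + 0.15·0.0906) ≈ 0.9757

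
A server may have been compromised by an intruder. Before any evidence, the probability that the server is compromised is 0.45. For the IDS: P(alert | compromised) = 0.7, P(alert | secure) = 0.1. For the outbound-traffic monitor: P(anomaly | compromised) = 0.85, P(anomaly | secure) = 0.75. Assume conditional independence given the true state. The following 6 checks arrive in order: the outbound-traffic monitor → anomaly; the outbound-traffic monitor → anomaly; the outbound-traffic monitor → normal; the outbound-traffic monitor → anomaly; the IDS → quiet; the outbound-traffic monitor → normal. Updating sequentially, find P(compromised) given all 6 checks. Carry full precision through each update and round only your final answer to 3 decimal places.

After the outbound-traffic monitor='anomaly': P(compromised) = 0.85·0.4500 / (0.85·0.4500 + 0.75·0.5500) ≈ 0.4811
After the outbound-traffic monitor='anomaly': P(compromised) = 0.85·0.4811 / (0.85·0.4811 + 0.75·0.5189) ≈ 0.5124
After the outbound-traffic monitor='normal': P(compromised) = 0.15·0.5124 / (0.15·0.5124 + 0.25·0.4876) ≈ 0.3867
After the outbound-traffic monitor='anomaly': P(compromised) = 0.85·0.3867 / (0.85·0.3867 + 0.75·0.6133) ≈ 0.4168
After the IDS='quiet': P(compromised) = 0.3·0.4168 / (0.3·0.4168 + 0.9·0.5832) ≈ 0.1924
After the outbound-traffic monitor='normal': P(compromised) = 0.15·0.1924 / (0.15·0.1924 + 0.25·0.8076) ≈ 0.1251

0.125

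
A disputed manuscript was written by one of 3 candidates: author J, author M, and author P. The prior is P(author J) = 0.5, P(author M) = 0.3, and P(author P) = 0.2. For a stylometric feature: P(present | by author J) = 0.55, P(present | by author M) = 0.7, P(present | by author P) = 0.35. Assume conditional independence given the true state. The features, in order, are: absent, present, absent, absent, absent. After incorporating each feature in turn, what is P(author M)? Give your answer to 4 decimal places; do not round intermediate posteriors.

Apply Bayes' rule sequentially, carrying P(author M) forward.
After 'absent': normaliser = 0.45·0.5000 + 0.3·0.3000 + 0.65·0.2000; P(author J) ≈ 0.5056, P(author M) ≈ 0.2022, P(author P) ≈ 0.2921
After 'present': normaliser = 0.55·0.5056 + 0.7·0.2022 + 0.35·0.2921; P(author J) ≈ 0.5328, P(author M) ≈ 0.2713, P(author P) ≈ 0.1959
After 'absent': normaliser = 0.45·0.5328 + 0.3·0.2713 + 0.65·0.1959; P(author J) ≈ 0.5346, P(author M) ≈ 0.1814, P(author P) ≈ 0.2839
After 'absent': normaliser = 0.45·0.5346 + 0.3·0.1814 + 0.65·0.2839; P(author J) ≈ 0.5017, P(author M) ≈ 0.1135, P(author P) ≈ 0.3848
After 'absent': normaliser = 0.45·0.5017 + 0.3·0.1135 + 0.65·0.3848; P(author J) ≈ 0.4427, P(author M) ≈ 0.0668, P(author P) ≈ 0.4905

0.0668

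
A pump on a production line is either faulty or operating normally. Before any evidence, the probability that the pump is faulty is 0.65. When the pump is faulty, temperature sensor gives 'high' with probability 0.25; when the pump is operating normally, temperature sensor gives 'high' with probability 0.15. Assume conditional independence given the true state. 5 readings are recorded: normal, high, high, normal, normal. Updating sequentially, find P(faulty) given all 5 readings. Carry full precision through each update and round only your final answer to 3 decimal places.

0.780

After 'normal': P(faulty) = 0.75·0.6500 / (0.75·0.6500 + 0.85·0.3500) ≈ 0.6210
After 'high': P(faulty) = 0.25·0.6210 / (0.25·0.6210 + 0.15·0.3790) ≈ 0.7320
After 'high': P(faulty) = 0.25·0.7320 / (0.25·0.7320 + 0.15·0.2680) ≈ 0.8199
After 'normal': P(faulty) = 0.75·0.8199 / (0.75·0.8199 + 0.85·0.1801) ≈ 0.8007
After 'normal': P(faulty) = 0.75·0.8007 / (0.75·0.8007 + 0.85·0.1993) ≈ 0.7799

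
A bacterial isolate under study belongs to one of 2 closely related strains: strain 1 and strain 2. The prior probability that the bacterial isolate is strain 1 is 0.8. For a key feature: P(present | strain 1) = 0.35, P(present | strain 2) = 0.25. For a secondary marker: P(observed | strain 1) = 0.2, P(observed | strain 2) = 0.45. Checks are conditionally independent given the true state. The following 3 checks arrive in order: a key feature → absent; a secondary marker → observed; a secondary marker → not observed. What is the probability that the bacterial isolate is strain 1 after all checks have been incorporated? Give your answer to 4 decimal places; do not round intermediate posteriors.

0.6915

After a key feature='absent': P(strain 1) = 0.65·0.8000 / (0.65·0.8000 + 0.75·0.2000) ≈ 0.7761
After a secondary marker='observed': P(strain 1) = 0.2·0.7761 / (0.2·0.7761 + 0.45·0.2239) ≈ 0.6064
After a secondary marker='not observed': P(strain 1) = 0.8·0.6064 / (0.8·0.6064 + 0.55·0.3936) ≈ 0.6915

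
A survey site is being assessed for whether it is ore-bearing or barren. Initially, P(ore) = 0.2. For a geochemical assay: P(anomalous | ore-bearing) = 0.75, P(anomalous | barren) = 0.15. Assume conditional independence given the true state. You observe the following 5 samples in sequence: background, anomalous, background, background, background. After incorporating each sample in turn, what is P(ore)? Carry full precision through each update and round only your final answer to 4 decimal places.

0.0093

After 'background': P(ore) = 0.25·0.2000 / (0.25·0.2000 + 0.85·0.8000) ≈ 0.0685
After 'anomalous': P(ore) = 0.75·0.0685 / (0.75·0.0685 + 0.15·0.9315) ≈ 0.2688
After 'background': P(ore) = 0.25·0.2688 / (0.25·0.2688 + 0.85·0.7312) ≈ 0.0976
After 'background': P(ore) = 0.25·0.0976 / (0.25·0.0976 + 0.85·0.9024) ≈ 0.0308
After 'background': P(ore) = 0.25·0.0308 / (0.25·0.0308 + 0.85·0.9692) ≈ 0.0093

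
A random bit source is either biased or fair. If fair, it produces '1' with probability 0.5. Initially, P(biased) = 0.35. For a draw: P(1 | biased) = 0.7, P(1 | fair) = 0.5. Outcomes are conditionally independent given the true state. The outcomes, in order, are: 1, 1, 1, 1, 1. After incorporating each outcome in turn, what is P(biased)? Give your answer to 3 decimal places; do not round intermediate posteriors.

0.743

After '1': P(biased) = 0.7·0.3500 / (0.7·0.3500 + 0.5·0.6500) ≈ 0.4298
After '1': P(biased) = 0.7·0.4298 / (0.7·0.4298 + 0.5·0.5702) ≈ 0.5135
After '1': P(biased) = 0.7·0.5135 / (0.7·0.5135 + 0.5·0.4865) ≈ 0.5964
After '1': P(biased) = 0.7·0.5964 / (0.7·0.5964 + 0.5·0.4036) ≈ 0.6741
After '1': P(biased) = 0.7·0.6741 / (0.7·0.6741 + 0.5·0.3259) ≈ 0.7433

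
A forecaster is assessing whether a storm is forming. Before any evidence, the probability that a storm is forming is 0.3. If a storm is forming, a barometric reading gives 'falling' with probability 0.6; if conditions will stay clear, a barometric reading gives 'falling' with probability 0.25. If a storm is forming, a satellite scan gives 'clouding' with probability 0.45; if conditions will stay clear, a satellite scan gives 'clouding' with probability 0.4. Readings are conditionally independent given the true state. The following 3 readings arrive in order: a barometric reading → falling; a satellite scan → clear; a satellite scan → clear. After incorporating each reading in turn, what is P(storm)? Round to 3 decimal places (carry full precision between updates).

0.464

After a barometric reading='falling': P(storm) = 0.6·0.3000 / (0.6·0.3000 + 0.25·0.7000) ≈ 0.5070
After a satellite scan='clear': P(storm) = 0.55·0.5070 / (0.55·0.5070 + 0.6·0.4930) ≈ 0.4853
After a satellite scan='clear': P(storm) = 0.55·0.4853 / (0.55·0.4853 + 0.6·0.5147) ≈ 0.4636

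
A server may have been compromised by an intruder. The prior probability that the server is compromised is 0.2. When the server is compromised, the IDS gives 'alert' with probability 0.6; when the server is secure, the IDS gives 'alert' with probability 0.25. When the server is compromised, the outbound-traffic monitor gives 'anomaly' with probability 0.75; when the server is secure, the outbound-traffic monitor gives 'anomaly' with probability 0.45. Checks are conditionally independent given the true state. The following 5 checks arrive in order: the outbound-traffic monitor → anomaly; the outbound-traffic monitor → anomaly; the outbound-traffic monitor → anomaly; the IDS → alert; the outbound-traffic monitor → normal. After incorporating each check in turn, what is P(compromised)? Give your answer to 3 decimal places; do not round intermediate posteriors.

0.558

After the outbound-traffic monitor='anomaly': P(compromised) = 0.75·0.2000 / (0.75·0.2000 + 0.45·0.8000) ≈ 0.2941
After the outbound-traffic monitor='anomaly': P(compromised) = 0.75·0.2941 / (0.75·0.2941 + 0.45·0.7059) ≈ 0.4098
After the outbound-traffic monitor='anomaly': P(compromised) = 0.75·0.4098 / (0.75·0.4098 + 0.45·0.5902) ≈ 0.5365
After the IDS='alert': P(compromised) = 0.6·0.5365 / (0.6·0.5365 + 0.25·0.4635) ≈ 0.7353
After the outbound-traffic monitor='normal': P(compromised) = 0.25·0.7353 / (0.25·0.7353 + 0.55·0.2647) ≈ 0.5580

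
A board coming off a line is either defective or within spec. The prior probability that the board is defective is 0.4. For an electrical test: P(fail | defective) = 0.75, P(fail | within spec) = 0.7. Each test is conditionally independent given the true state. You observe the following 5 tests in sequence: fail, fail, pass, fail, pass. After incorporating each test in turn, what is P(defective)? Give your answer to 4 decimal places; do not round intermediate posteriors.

0.3628

Each posterior becomes the prior for the next update.
After 'fail': P(defective) = 0.75·0.4000 / (0.75·0.4000 + 0.7·0.6000) ≈ 0.4167
After 'fail': P(defective) = 0.75·0.4167 / (0.75·0.4167 + 0.7·0.5833) ≈ 0.4335
After 'pass': P(defective) = 0.25·0.4335 / (0.25·0.4335 + 0.3·0.5665) ≈ 0.3894
After 'fail': P(defective) = 0.75·0.3894 / (0.75·0.3894 + 0.7·0.6106) ≈ 0.4059
After 'pass': P(defective) = 0.25·0.4059 / (0.25·0.4059 + 0.3·0.5941) ≈ 0.3628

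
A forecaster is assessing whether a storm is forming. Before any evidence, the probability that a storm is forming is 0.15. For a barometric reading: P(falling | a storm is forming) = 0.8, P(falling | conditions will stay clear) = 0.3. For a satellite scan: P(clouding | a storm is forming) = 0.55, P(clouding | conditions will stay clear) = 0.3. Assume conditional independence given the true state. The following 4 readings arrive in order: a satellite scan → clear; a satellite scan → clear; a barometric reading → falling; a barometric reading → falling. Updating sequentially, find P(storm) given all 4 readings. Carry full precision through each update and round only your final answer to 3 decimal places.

0.342

After a satellite scan='clear': P(storm) = 0.45·0.1500 / (0.45·0.1500 + 0.7·0.8500) ≈ 0.1019
After a satellite scan='clear': P(storm) = 0.45·0.1019 / (0.45·0.1019 + 0.7·0.8981) ≈ 0.0680
After a barometric reading='falling': P(storm) = 0.8·0.0680 / (0.8·0.0680 + 0.3·0.9320) ≈ 0.1628
After a barometric reading='falling': P(storm) = 0.8·0.1628 / (0.8·0.1628 + 0.3·0.8372) ≈ 0.3415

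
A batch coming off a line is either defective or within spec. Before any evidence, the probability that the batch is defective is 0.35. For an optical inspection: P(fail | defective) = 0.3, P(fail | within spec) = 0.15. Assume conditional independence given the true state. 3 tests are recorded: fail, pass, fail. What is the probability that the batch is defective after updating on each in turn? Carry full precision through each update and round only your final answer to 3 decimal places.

0.639

After 'fail': P(defective) = 0.3·0.3500 / (0.3·0.3500 + 0.15·0.6500) ≈ 0.5185
After 'pass': P(defective) = 0.7·0.5185 / (0.7·0.5185 + 0.85·0.4815) ≈ 0.4700
After 'fail': P(defective) = 0.3·0.4700 / (0.3·0.4700 + 0.15·0.5300) ≈ 0.6395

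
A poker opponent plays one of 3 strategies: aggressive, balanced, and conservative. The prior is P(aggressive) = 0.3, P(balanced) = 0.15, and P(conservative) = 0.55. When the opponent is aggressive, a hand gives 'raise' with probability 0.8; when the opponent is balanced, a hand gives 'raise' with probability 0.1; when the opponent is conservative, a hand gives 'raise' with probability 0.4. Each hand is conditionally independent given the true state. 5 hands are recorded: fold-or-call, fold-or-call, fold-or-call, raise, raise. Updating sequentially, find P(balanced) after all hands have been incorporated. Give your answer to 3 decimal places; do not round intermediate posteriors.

0.051

After 'fold-or-call': normaliser = 0.2·0.3000 + 0.9·0.1500 + 0.6·0.5500; P(aggressive) ≈ 0.1143, P(balanced) ≈ 0.2571, P(conservative) ≈ 0.6286
After 'fold-or-call': normaliser = 0.2·0.1143 + 0.9·0.2571 + 0.6·0.6286; P(aggressive) ≈ 0.0362, P(balanced) ≈ 0.3665, P(conservative) ≈ 0.5973
After 'fold-or-call': normaliser = 0.2·0.0362 + 0.9·0.3665 + 0.6·0.5973; P(aggressive) ≈ 0.0104, P(balanced) ≈ 0.4743, P(conservative) ≈ 0.5153
After 'raise': normaliser = 0.8·0.0104 + 0.1·0.4743 + 0.4·0.5153; P(aggressive) ≈ 0.0318, P(balanced) ≈ 0.1811, P(conservative) ≈ 0.7871
After 'raise': normaliser = 0.8·0.0318 + 0.1·0.1811 + 0.4·0.7871; P(aggressive) ≈ 0.0710, P(balanced) ≈ 0.0505, P(conservative) ≈ 0.8785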